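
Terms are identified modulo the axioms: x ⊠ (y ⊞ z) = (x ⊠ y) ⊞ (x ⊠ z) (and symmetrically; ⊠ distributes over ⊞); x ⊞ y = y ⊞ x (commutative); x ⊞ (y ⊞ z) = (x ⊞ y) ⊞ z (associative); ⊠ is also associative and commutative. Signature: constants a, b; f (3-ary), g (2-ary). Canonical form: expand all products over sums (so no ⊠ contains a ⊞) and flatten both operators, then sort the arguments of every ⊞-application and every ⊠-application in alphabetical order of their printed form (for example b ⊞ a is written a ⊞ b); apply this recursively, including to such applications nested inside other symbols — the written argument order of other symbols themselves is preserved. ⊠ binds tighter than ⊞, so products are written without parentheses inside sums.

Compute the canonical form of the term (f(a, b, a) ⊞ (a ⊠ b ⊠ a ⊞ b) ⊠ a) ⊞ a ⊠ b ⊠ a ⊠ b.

Expand products over sums:  f(a, b, a) ⊞ a ⊠ a ⊠ a ⊠ b ⊞ a ⊠ b ⊞ a ⊠ a ⊠ b ⊠ b
Sort:  a ⊠ a ⊠ a ⊠ b ⊞ a ⊠ a ⊠ b ⊠ b ⊞ a ⊠ b ⊞ f(a, b, a)

Answer: a ⊠ a ⊠ a ⊠ b ⊞ a ⊠ a ⊠ b ⊠ b ⊞ a ⊠ b ⊞ f(a, b, a)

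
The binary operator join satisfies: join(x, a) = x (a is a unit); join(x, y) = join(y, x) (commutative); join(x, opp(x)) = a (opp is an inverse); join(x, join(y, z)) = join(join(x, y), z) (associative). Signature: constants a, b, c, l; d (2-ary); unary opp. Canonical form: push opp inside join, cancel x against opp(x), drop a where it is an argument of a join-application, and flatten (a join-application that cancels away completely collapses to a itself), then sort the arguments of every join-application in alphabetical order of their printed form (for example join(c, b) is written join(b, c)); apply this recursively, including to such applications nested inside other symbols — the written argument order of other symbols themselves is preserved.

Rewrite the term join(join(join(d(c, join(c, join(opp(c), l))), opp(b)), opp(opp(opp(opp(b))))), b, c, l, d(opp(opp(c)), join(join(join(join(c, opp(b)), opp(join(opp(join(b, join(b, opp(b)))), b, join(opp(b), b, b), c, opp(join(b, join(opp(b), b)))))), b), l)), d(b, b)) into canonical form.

Push opp inside:  distribute opp over join and collapse double opp
Combine occurrences:  join(d(c, l), d(c, l), b, c, l, d(b, b))
Order the arguments:  join(b, c, d(b, b), d(c, l), d(c, l), l)

Answer: join(b, c, d(b, b), d(c, l), d(c, l), l)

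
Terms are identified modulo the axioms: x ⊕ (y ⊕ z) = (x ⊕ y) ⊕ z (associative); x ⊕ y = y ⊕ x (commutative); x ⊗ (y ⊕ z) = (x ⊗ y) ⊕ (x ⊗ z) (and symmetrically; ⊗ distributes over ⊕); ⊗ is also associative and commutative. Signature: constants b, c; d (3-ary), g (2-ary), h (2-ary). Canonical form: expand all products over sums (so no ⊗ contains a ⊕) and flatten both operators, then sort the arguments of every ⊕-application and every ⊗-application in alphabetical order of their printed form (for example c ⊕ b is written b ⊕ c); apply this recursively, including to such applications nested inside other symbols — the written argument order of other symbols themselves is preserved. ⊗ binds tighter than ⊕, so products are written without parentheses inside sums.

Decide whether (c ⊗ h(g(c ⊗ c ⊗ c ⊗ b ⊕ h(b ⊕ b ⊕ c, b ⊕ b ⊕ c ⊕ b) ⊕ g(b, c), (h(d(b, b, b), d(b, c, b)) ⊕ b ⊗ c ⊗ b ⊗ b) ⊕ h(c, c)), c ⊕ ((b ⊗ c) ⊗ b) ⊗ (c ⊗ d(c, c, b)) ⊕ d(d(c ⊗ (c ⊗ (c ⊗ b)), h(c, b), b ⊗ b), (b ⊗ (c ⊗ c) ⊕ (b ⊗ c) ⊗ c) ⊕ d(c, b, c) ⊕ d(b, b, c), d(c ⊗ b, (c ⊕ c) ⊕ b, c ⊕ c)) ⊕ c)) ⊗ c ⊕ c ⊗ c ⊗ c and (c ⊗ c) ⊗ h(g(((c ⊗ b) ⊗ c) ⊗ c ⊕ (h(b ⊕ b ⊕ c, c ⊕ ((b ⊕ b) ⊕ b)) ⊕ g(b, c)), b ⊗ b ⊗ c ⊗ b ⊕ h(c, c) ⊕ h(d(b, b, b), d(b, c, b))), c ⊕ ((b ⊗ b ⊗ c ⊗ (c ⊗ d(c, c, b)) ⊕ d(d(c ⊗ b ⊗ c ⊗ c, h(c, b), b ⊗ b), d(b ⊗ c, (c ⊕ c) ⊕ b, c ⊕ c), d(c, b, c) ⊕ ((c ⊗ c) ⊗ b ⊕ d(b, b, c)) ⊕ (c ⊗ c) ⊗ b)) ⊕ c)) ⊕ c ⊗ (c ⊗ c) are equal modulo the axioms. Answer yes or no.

Left:  (c ⊗ h(g(c ⊗ c ⊗ c ⊗ b ⊕ h(b ⊕ b ⊕ c, b ⊕ b ⊕ c ⊕ b) ⊕ g(b, c), (h(d(b, b, b), d(b, c, b)) ⊕ b ⊗ c ⊗ b ⊗ b) ⊕ h(c, c)), c ⊕ ((b ⊗ c) ⊗ b) ⊗ (c ⊗ d(c, c, b)) ⊕ d(d(c ⊗ (c ⊗ (c ⊗ b)), h(c, b), b ⊗ b), (b ⊗ (c ⊗ c) ⊕ (b ⊗ c) ⊗ c) ⊕ d(c, b, c) ⊕ d(b, b, c), d(c ⊗ b, (c ⊕ c) ⊕ b, c ⊕ c)) ⊕ c)) ⊗ c ⊕ c ⊗ c ⊗ c
  Flatten:  c ⊗ c ⊗ h(g(b ⊗ c ⊗ c ⊗ c ⊕ g(b, c) ⊕ h(b ⊕ b ⊕ c, b ⊕ b ⊕ b ⊕ c), b ⊗ b ⊗ b ⊗ c ⊕ h(c, c) ⊕ h(d(b, b, b), d(b, c, b))), b ⊗ b ⊗ c ⊗ c ⊗ d(c, c, b) ⊕ c ⊕ c ⊕ d(d(b ⊗ c ⊗ c ⊗ c, h(c, b), b ⊗ b), b ⊗ c ⊗ c ⊕ b ⊗ c ⊗ c ⊕ d(b, b, c) ⊕ d(c, b, c), d(b ⊗ c, b ⊕ c ⊕ c, c ⊕ c))) ⊕ c ⊗ c ⊗ c
  Sort:  c ⊗ c ⊗ c ⊕ c ⊗ c ⊗ h(g(b ⊗ c ⊗ c ⊗ c ⊕ g(b, c) ⊕ h(b ⊕ b ⊕ c, b ⊕ b ⊕ b ⊕ c), b ⊗ b ⊗ b ⊗ c ⊕ h(c, c) ⊕ h(d(b, b, b), d(b, c, b))), b ⊗ b ⊗ c ⊗ c ⊗ d(c, c, b) ⊕ c ⊕ c ⊕ d(d(b ⊗ c ⊗ c ⊗ c, h(c, b), b ⊗ b), b ⊗ c ⊗ c ⊕ b ⊗ c ⊗ c ⊕ d(b, b, c) ⊕ d(c, b, c), d(b ⊗ c, b ⊕ c ⊕ c, c ⊕ c)))
Right:  (c ⊗ c) ⊗ h(g(((c ⊗ b) ⊗ c) ⊗ c ⊕ (h(b ⊕ b ⊕ c, c ⊕ ((b ⊕ b) ⊕ b)) ⊕ g(b, c)), b ⊗ b ⊗ c ⊗ b ⊕ h(c, c) ⊕ h(d(b, b, b), d(b, c, b))), c ⊕ ((b ⊗ b ⊗ c ⊗ (c ⊗ d(c, c, b)) ⊕ d(d(c ⊗ b ⊗ c ⊗ c, h(c, b), b ⊗ b), d(b ⊗ c, (c ⊕ c) ⊕ b, c ⊕ c), d(c, b, c) ⊕ ((c ⊗ c) ⊗ b ⊕ d(b, b, c)) ⊕ (c ⊗ c) ⊗ b)) ⊕ c)) ⊕ c ⊗ (c ⊗ c)
  Merge nested applications:  c ⊗ c ⊗ h(g(b ⊗ c ⊗ c ⊗ c ⊕ g(b, c) ⊕ h(b ⊕ b ⊕ c, b ⊕ b ⊕ b ⊕ c), b ⊗ b ⊗ b ⊗ c ⊕ h(c, c) ⊕ h(d(b, b, b), d(b, c, b))), b ⊗ b ⊗ c ⊗ c ⊗ d(c, c, b) ⊕ c ⊕ c ⊕ d(d(b ⊗ c ⊗ c ⊗ c, h(c, b), b ⊗ b), d(b ⊗ c, b ⊕ c ⊕ c, c ⊕ c), b ⊗ c ⊗ c ⊕ b ⊗ c ⊗ c ⊕ d(b, b, c) ⊕ d(c, b, c))) ⊕ c ⊗ c ⊗ c
  Order the arguments:  c ⊗ c ⊗ c ⊕ c ⊗ c ⊗ h(g(b ⊗ c ⊗ c ⊗ c ⊕ g(b, c) ⊕ h(b ⊕ b ⊕ c, b ⊕ b ⊕ b ⊕ c), b ⊗ b ⊗ b ⊗ c ⊕ h(c, c) ⊕ h(d(b, b, b), d(b, c, b))), b ⊗ b ⊗ c ⊗ c ⊗ d(c, c, b) ⊕ c ⊕ c ⊕ d(d(b ⊗ c ⊗ c ⊗ c, h(c, b), b ⊗ b), d(b ⊗ c, b ⊕ c ⊕ c, c ⊕ c), b ⊗ c ⊗ c ⊕ b ⊗ c ⊗ c ⊕ d(b, b, c) ⊕ d(c, b, c)))

Answer: no — c ⊗ c ⊗ c ⊕ c ⊗ c ⊗ h(g(b ⊗ c ⊗ c ⊗ c ⊕ g(b, c) ⊕ h(b ⊕ b ⊕ c, b ⊕ b ⊕ b ⊕ c), b ⊗ b ⊗ b ⊗ c ⊕ h(c, c) ⊕ h(d(b, b, b), d(b, c, b))), b ⊗ b ⊗ c ⊗ c ⊗ d(c, c, b) ⊕ c ⊕ c ⊕ d(d(b ⊗ c ⊗ c ⊗ c, h(c, b), b ⊗ b), b ⊗ c ⊗ c ⊕ b ⊗ c ⊗ c ⊕ d(b, b, c) ⊕ d(c, b, c), d(b ⊗ c, b ⊕ c ⊕ c, c ⊕ c))) vs c ⊗ c ⊗ c ⊕ c ⊗ c ⊗ h(g(b ⊗ c ⊗ c ⊗ c ⊕ g(b, c) ⊕ h(b ⊕ b ⊕ c, b ⊕ b ⊕ b ⊕ c), b ⊗ b ⊗ b ⊗ c ⊕ h(c, c) ⊕ h(d(b, b, b), d(b, c, b))), b ⊗ b ⊗ c ⊗ c ⊗ d(c, c, b) ⊕ c ⊕ c ⊕ d(d(b ⊗ c ⊗ c ⊗ c, h(c, b), b ⊗ b), d(b ⊗ c, b ⊕ c ⊕ c, c ⊕ c), b ⊗ c ⊗ c ⊕ b ⊗ c ⊗ c ⊕ d(b, b, c) ⊕ d(c, b, c)))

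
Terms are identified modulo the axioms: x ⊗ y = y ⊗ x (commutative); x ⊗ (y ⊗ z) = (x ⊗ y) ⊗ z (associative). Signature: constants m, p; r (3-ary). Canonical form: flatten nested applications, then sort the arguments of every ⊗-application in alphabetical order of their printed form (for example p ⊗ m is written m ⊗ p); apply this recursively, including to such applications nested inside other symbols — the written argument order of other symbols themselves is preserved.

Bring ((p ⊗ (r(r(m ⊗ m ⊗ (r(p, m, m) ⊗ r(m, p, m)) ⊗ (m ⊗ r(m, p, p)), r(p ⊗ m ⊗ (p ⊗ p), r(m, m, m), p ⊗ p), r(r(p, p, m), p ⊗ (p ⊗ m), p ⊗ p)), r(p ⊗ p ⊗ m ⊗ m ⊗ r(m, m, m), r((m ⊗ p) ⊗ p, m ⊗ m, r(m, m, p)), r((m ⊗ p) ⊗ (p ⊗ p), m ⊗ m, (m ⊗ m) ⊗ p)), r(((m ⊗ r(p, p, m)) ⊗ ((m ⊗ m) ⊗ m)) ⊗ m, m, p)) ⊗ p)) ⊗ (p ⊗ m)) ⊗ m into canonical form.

Answer: m ⊗ m ⊗ p ⊗ p ⊗ p ⊗ r(r(m ⊗ m ⊗ m ⊗ r(m, p, m) ⊗ r(m, p, p) ⊗ r(p, m, m), r(m ⊗ p ⊗ p ⊗ p, r(m, m, m), p ⊗ p), r(r(p, p, m), m ⊗ p ⊗ p, p ⊗ p)), r(m ⊗ m ⊗ p ⊗ p ⊗ r(m, m, m), r(m ⊗ p ⊗ p, m ⊗ m, r(m, m, p)), r(m ⊗ p ⊗ p ⊗ p, m ⊗ m, m ⊗ m ⊗ p)), r(m ⊗ m ⊗ m ⊗ m ⊗ m ⊗ r(p, p, m), m, p))

Derivation:
Merge nested applications:  p ⊗ r(r(m ⊗ m ⊗ (r(p, m, m) ⊗ r(m, p, m)) ⊗ (m ⊗ r(m, p, p)), r(p ⊗ m ⊗ (p ⊗ p), r(m, m, m), p ⊗ p), r(r(p, p, m), p ⊗ (p ⊗ m), p ⊗ p)), r(p ⊗ p ⊗ m ⊗ m ⊗ r(m, m, m), r((m ⊗ p) ⊗ p, m ⊗ m, r(m, m, p)), r((m ⊗ p) ⊗ (p ⊗ p), m ⊗ m, (m ⊗ m) ⊗ p)), r(((m ⊗ r(p, p, m)) ⊗ ((m ⊗ m) ⊗ m)) ⊗ m, m, p)) ⊗ p ⊗ p ⊗ m ⊗ m
Inside:  r(r(m ⊗ m ⊗ (r(p, m, m) ⊗ r(m, p, m)) ⊗ (m ⊗ r(m, p, p)), r(p ⊗ m ⊗ (p ⊗ p), r(m, m, m), p ⊗ p), r(r(p, p, m), p ⊗ (p ⊗ m), p ⊗ p)), r(p ⊗ p ⊗ m ⊗ m ⊗ r(m, m, m), r((m ⊗ p) ⊗ p, m ⊗ m, r(m, m, p)), r((m ⊗ p) ⊗ (p ⊗ p), m ⊗ m, (m ⊗ m) ⊗ p)), r(((m ⊗ r(p, p, m)) ⊗ ((m ⊗ m) ⊗ m)) ⊗ m, m, p))  →  r(r(m ⊗ m ⊗ m ⊗ r(m, p, m) ⊗ r(m, p, p) ⊗ r(p, m, m), r(m ⊗ p ⊗ p ⊗ p, r(m, m, m), p ⊗ p), r(r(p, p, m), m ⊗ p ⊗ p, p ⊗ p)), r(m ⊗ m ⊗ p ⊗ p ⊗ r(m, m, m), r(m ⊗ p ⊗ p, m ⊗ m, r(m, m, p)), r(m ⊗ p ⊗ p ⊗ p, m ⊗ m, m ⊗ m ⊗ p)), r(m ⊗ m ⊗ m ⊗ m ⊗ m ⊗ r(p, p, m), m, p))
Sort:  m ⊗ m ⊗ p ⊗ p ⊗ p ⊗ r(r(m ⊗ m ⊗ m ⊗ r(m, p, m) ⊗ r(m, p, p) ⊗ r(p, m, m), r(m ⊗ p ⊗ p ⊗ p, r(m, m, m), p ⊗ p), r(r(p, p, m), m ⊗ p ⊗ p, p ⊗ p)), r(m ⊗ m ⊗ p ⊗ p ⊗ r(m, m, m), r(m ⊗ p ⊗ p, m ⊗ m, r(m, m, p)), r(m ⊗ p ⊗ p ⊗ p, m ⊗ m, m ⊗ m ⊗ p)), r(m ⊗ m ⊗ m ⊗ m ⊗ m ⊗ r(p, p, m), m, p))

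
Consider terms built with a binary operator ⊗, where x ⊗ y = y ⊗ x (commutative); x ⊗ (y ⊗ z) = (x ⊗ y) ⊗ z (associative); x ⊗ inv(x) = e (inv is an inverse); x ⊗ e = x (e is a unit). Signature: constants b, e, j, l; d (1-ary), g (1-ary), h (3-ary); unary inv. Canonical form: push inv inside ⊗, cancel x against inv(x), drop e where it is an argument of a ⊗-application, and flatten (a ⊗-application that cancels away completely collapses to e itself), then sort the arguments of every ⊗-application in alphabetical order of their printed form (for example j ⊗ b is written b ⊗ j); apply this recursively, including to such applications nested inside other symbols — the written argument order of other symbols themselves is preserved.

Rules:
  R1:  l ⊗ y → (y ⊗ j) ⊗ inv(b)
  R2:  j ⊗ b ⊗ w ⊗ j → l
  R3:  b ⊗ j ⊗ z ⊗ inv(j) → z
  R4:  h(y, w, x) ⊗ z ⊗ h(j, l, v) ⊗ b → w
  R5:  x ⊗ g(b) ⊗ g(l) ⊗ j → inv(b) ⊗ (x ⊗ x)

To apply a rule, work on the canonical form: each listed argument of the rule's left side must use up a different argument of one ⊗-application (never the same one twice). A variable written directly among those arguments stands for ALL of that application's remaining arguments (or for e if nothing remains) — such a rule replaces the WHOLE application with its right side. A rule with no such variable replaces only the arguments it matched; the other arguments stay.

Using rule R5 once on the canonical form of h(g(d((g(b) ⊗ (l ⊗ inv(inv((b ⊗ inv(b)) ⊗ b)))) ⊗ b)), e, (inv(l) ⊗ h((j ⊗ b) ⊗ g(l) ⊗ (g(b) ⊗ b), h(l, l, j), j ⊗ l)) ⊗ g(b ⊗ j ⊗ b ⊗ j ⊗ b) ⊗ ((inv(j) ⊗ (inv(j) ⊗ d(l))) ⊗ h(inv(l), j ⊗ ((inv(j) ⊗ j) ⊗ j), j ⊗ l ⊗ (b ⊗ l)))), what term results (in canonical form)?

Answer: h(g(d(b ⊗ b ⊗ g(b) ⊗ l)), e, d(l) ⊗ g(b ⊗ b ⊗ b ⊗ j ⊗ j) ⊗ h(b ⊗ b ⊗ b, h(l, l, j), j ⊗ l) ⊗ h(inv(l), j ⊗ j, b ⊗ j ⊗ l ⊗ l) ⊗ inv(j) ⊗ inv(j) ⊗ inv(l))

Derivation:
Canonical form:  h(g(d(b ⊗ b ⊗ g(b) ⊗ l)), e, d(l) ⊗ g(b ⊗ b ⊗ b ⊗ j ⊗ j) ⊗ h(b ⊗ b ⊗ g(b) ⊗ g(l) ⊗ j, h(l, l, j), j ⊗ l) ⊗ h(inv(l), j ⊗ j, b ⊗ j ⊗ l ⊗ l) ⊗ inv(j) ⊗ inv(j) ⊗ inv(l))
R5 matches:  uses g(b), g(l), j;  x := b ⊗ b
The extension variable absorbs all remaining arguments, so the whole application is rewritten.
New term:  h(g(d(b ⊗ b ⊗ g(b) ⊗ l)), e, d(l) ⊗ g(b ⊗ b ⊗ b ⊗ j ⊗ j) ⊗ h(b ⊗ b ⊗ b, h(l, l, j), j ⊗ l) ⊗ h(inv(l), j ⊗ j, b ⊗ j ⊗ l ⊗ l) ⊗ inv(j) ⊗ inv(j) ⊗ inv(l))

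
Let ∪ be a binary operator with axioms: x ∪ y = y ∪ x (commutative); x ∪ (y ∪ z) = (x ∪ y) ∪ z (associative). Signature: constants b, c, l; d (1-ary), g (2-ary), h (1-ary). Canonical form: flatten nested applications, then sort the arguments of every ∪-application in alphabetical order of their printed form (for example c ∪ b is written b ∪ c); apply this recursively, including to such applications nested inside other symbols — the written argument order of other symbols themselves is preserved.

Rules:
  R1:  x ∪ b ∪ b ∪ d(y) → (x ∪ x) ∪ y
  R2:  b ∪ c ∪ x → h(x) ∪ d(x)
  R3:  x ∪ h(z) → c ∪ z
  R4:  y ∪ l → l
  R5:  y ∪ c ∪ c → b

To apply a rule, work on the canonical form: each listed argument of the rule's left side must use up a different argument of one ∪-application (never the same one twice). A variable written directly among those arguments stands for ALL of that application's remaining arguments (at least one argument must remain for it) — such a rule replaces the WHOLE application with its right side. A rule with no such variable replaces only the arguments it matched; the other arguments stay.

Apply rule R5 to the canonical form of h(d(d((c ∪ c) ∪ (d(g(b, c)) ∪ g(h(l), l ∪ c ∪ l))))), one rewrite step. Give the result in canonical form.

Canonical form:  h(d(d(c ∪ c ∪ d(g(b, c)) ∪ g(h(l), c ∪ l ∪ l))))
Apply R5:  consuming c, c;  y := d(g(b, c)) ∪ g(h(l), c ∪ l ∪ l)
Every leftover argument binds to the variable; the entire application is replaced.
Result:  h(d(d(b)))

Answer: h(d(d(b)))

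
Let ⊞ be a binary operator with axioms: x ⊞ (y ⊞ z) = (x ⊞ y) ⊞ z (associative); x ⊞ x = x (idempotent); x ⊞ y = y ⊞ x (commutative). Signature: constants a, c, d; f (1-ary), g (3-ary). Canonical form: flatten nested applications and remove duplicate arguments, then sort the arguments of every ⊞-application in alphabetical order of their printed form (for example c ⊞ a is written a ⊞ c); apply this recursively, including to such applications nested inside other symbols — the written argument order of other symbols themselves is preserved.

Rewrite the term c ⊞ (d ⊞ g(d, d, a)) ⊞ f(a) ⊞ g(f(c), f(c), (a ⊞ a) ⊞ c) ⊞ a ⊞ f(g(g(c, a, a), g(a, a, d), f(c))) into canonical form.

Answer: a ⊞ c ⊞ d ⊞ f(a) ⊞ f(g(g(c, a, a), g(a, a, d), f(c))) ⊞ g(d, d, a) ⊞ g(f(c), f(c), a ⊞ c)

Derivation:
Un-nest:  c ⊞ d ⊞ g(d, d, a) ⊞ f(a) ⊞ g(f(c), f(c), (a ⊞ a) ⊞ c) ⊞ a ⊞ f(g(g(c, a, a), g(a, a, d), f(c)))
Canonicalize subterm:  g(f(c), f(c), (a ⊞ a) ⊞ c)  →  g(f(c), f(c), a ⊞ c)
Order the arguments:  a ⊞ c ⊞ d ⊞ f(a) ⊞ f(g(g(c, a, a), g(a, a, d), f(c))) ⊞ g(d, d, a) ⊞ g(f(c), f(c), a ⊞ c)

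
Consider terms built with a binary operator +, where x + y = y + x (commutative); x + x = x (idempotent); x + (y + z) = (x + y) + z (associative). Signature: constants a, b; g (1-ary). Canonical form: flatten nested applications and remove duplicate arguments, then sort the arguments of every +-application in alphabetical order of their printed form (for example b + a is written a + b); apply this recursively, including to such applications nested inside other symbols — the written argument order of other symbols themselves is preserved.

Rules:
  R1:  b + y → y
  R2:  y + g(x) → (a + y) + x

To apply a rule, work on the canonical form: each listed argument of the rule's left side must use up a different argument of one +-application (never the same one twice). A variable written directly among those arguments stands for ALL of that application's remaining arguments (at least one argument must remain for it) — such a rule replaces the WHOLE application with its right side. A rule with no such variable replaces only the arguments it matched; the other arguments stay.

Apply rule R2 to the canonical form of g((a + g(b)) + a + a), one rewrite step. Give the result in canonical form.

Canonical form:  g(a + g(b))
Match R2:  consume g(b);  x := b, y := a
Every leftover argument binds to the variable; the entire application is replaced.
Result:  g(a + b)

Answer: g(a + b)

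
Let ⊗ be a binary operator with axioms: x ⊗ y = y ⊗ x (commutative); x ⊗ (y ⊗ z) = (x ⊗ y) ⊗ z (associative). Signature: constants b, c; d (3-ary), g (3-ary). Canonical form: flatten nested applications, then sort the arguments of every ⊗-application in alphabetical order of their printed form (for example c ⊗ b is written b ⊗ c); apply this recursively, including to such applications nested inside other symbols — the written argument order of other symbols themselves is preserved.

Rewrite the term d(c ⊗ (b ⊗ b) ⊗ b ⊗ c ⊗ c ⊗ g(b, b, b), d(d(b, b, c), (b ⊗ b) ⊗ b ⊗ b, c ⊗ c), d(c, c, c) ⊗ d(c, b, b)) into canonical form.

Work inside:  c ⊗ (b ⊗ b) ⊗ b ⊗ c ⊗ c ⊗ g(b, b, b)
Merge nested applications:  c ⊗ b ⊗ b ⊗ b ⊗ c ⊗ c ⊗ g(b, b, b)
Order the arguments:  b ⊗ b ⊗ b ⊗ c ⊗ c ⊗ c ⊗ g(b, b, b)
Reassemble:  d(b ⊗ b ⊗ b ⊗ c ⊗ c ⊗ c ⊗ g(b, b, b), d(d(b, b, c), b ⊗ b ⊗ b ⊗ b, c ⊗ c), d(c, b, b) ⊗ d(c, c, c))

Answer: d(b ⊗ b ⊗ b ⊗ c ⊗ c ⊗ c ⊗ g(b, b, b), d(d(b, b, c), b ⊗ b ⊗ b ⊗ b, c ⊗ c), d(c, b, b) ⊗ d(c, c, c))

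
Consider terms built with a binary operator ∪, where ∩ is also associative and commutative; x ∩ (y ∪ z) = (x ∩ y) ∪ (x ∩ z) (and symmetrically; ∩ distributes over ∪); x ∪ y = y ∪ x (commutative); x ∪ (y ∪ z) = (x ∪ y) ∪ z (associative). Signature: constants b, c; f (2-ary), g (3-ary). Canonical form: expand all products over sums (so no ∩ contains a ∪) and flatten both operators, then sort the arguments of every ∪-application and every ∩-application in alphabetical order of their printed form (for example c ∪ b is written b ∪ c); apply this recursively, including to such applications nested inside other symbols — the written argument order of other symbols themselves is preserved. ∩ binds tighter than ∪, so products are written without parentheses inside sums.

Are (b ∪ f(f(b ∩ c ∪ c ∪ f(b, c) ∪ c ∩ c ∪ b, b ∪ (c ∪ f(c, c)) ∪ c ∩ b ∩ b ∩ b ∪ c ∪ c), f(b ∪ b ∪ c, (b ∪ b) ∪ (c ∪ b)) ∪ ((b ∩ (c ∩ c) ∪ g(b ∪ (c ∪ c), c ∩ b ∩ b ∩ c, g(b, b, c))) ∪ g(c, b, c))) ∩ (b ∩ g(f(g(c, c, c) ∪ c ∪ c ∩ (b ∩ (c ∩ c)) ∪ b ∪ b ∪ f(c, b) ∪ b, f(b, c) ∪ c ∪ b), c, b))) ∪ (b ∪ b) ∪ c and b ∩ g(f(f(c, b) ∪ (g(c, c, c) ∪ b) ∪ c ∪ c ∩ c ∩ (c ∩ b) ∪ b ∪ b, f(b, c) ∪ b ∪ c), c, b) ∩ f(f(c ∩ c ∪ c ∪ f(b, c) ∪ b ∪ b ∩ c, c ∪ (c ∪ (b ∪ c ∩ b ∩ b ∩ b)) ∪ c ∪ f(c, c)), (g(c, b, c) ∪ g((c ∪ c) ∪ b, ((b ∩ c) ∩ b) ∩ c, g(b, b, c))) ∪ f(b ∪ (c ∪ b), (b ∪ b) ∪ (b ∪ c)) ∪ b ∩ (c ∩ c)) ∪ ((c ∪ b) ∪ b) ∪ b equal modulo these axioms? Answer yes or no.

Left:  (b ∪ f(f(b ∩ c ∪ c ∪ f(b, c) ∪ c ∩ c ∪ b, b ∪ (c ∪ f(c, c)) ∪ c ∩ b ∩ b ∩ b ∪ c ∪ c), f(b ∪ b ∪ c, (b ∪ b) ∪ (c ∪ b)) ∪ ((b ∩ (c ∩ c) ∪ g(b ∪ (c ∪ c), c ∩ b ∩ b ∩ c, g(b, b, c))) ∪ g(c, b, c))) ∩ (b ∩ g(f(g(c, c, c) ∪ c ∪ c ∩ (b ∩ (c ∩ c)) ∪ b ∪ b ∪ f(c, b) ∪ b, f(b, c) ∪ c ∪ b), c, b))) ∪ (b ∪ b) ∪ c
  Un-nest:  b ∪ b ∩ f(f(b ∪ b ∩ c ∪ c ∪ c ∩ c ∪ f(b, c), b ∪ b ∩ b ∩ b ∩ c ∪ c ∪ c ∪ c ∪ f(c, c)), b ∩ c ∩ c ∪ f(b ∪ b ∪ c, b ∪ b ∪ b ∪ c) ∪ g(b ∪ c ∪ c, b ∩ b ∩ c ∩ c, g(b, b, c)) ∪ g(c, b, c)) ∩ g(f(b ∪ b ∪ b ∪ b ∩ c ∩ c ∩ c ∪ c ∪ f(c, b) ∪ g(c, c, c), b ∪ c ∪ f(b, c)), c, b) ∪ b ∪ b ∪ c
  Sort:  b ∪ b ∪ b ∪ b ∩ f(f(b ∪ b ∩ c ∪ c ∪ c ∩ c ∪ f(b, c), b ∪ b ∩ b ∩ b ∩ c ∪ c ∪ c ∪ c ∪ f(c, c)), b ∩ c ∩ c ∪ f(b ∪ b ∪ c, b ∪ b ∪ b ∪ c) ∪ g(b ∪ c ∪ c, b ∩ b ∩ c ∩ c, g(b, b, c)) ∪ g(c, b, c)) ∩ g(f(b ∪ b ∪ b ∪ b ∩ c ∩ c ∩ c ∪ c ∪ f(c, b) ∪ g(c, c, c), b ∪ c ∪ f(b, c)), c, b) ∪ c
Right:  b ∩ g(f(f(c, b) ∪ (g(c, c, c) ∪ b) ∪ c ∪ c ∩ c ∩ (c ∩ b) ∪ b ∪ b, f(b, c) ∪ b ∪ c), c, b) ∩ f(f(c ∩ c ∪ c ∪ f(b, c) ∪ b ∪ b ∩ c, c ∪ (c ∪ (b ∪ c ∩ b ∩ b ∩ b)) ∪ c ∪ f(c, c)), (g(c, b, c) ∪ g((c ∪ c) ∪ b, ((b ∩ c) ∩ b) ∩ c, g(b, b, c))) ∪ f(b ∪ (c ∪ b), (b ∪ b) ∪ (b ∪ c)) ∪ b ∩ (c ∩ c)) ∪ ((c ∪ b) ∪ b) ∪ b
  Un-nest:  b ∩ f(f(b ∪ b ∩ c ∪ c ∪ c ∩ c ∪ f(b, c), b ∪ b ∩ b ∩ b ∩ c ∪ c ∪ c ∪ c ∪ f(c, c)), b ∩ c ∩ c ∪ f(b ∪ b ∪ c, b ∪ b ∪ b ∪ c) ∪ g(b ∪ c ∪ c, b ∩ b ∩ c ∩ c, g(b, b, c)) ∪ g(c, b, c)) ∩ g(f(b ∪ b ∪ b ∪ b ∩ c ∩ c ∩ c ∪ c ∪ f(c, b) ∪ g(c, c, c), b ∪ c ∪ f(b, c)), c, b) ∪ c ∪ b ∪ b ∪ b
  Sort arguments:  b ∪ b ∪ b ∪ b ∩ f(f(b ∪ b ∩ c ∪ c ∪ c ∩ c ∪ f(b, c), b ∪ b ∩ b ∩ b ∩ c ∪ c ∪ c ∪ c ∪ f(c, c)), b ∩ c ∩ c ∪ f(b ∪ b ∪ c, b ∪ b ∪ b ∪ c) ∪ g(b ∪ c ∪ c, b ∩ b ∩ c ∩ c, g(b, b, c)) ∪ g(c, b, c)) ∩ g(f(b ∪ b ∪ b ∪ b ∩ c ∩ c ∩ c ∪ c ∪ f(c, b) ∪ g(c, c, c), b ∪ c ∪ f(b, c)), c, b) ∪ c

Answer: yes — both canonical forms are b ∪ b ∪ b ∪ b ∩ f(f(b ∪ b ∩ c ∪ c ∪ c ∩ c ∪ f(b, c), b ∪ b ∩ b ∩ b ∩ c ∪ c ∪ c ∪ c ∪ f(c, c)), b ∩ c ∩ c ∪ f(b ∪ b ∪ c, b ∪ b ∪ b ∪ c) ∪ g(b ∪ c ∪ c, b ∩ b ∩ c ∩ c, g(b, b, c)) ∪ g(c, b, c)) ∩ g(f(b ∪ b ∪ b ∪ b ∩ c ∩ c ∩ c ∪ c ∪ f(c, b) ∪ g(c, c, c), b ∪ c ∪ f(b, c)), c, b) ∪ c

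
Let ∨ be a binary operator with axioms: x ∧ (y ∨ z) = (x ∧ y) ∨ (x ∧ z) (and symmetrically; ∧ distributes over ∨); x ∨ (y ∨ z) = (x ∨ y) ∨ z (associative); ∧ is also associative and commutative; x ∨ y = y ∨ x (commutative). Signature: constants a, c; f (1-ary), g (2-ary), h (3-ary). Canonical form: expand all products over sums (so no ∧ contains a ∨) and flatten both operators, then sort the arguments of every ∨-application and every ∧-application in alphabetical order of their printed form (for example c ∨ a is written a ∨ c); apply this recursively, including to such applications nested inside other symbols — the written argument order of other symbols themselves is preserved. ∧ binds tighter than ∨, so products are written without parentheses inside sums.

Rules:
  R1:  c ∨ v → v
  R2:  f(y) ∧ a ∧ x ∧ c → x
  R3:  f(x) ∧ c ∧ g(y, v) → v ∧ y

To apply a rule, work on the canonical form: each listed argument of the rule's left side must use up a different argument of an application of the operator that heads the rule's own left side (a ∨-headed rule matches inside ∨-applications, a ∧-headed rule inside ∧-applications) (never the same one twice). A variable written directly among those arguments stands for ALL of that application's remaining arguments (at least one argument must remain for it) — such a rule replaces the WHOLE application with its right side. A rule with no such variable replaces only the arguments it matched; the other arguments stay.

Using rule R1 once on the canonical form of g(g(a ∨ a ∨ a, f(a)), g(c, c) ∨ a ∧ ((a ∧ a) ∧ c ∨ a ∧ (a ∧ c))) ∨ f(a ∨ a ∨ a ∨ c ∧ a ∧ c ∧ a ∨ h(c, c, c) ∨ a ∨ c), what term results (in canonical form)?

Answer: f(a ∨ a ∨ a ∨ a ∨ a ∧ a ∧ c ∧ c ∨ h(c, c, c)) ∨ g(g(a ∨ a ∨ a, f(a)), a ∧ a ∧ a ∧ c ∨ a ∧ a ∧ a ∧ c ∨ g(c, c))

Derivation:
Canonical form:  f(a ∨ a ∨ a ∨ a ∨ a ∧ a ∧ c ∧ c ∨ c ∨ h(c, c, c)) ∨ g(g(a ∨ a ∨ a, f(a)), a ∧ a ∧ a ∧ c ∨ a ∧ a ∧ a ∧ c ∨ g(c, c))
Match R1:  consume c;  v := a ∨ a ∨ a ∨ a ∨ a ∧ a ∧ c ∧ c ∨ h(c, c, c)
Every leftover argument binds to the variable; the entire application is replaced.
Result:  f(a ∨ a ∨ a ∨ a ∨ a ∧ a ∧ c ∧ c ∨ h(c, c, c)) ∨ g(g(a ∨ a ∨ a, f(a)), a ∧ a ∧ a ∧ c ∨ a ∧ a ∧ a ∧ c ∨ g(c, c))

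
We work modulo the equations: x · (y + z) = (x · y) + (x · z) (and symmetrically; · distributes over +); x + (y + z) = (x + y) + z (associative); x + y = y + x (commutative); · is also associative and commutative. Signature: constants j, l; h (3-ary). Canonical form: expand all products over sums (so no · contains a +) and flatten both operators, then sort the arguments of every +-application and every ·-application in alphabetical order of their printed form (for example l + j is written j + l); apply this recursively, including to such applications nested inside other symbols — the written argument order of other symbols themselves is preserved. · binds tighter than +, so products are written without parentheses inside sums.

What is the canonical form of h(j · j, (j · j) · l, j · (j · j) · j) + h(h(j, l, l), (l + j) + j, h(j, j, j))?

Merge nested applications:  h(j · j, j · j · l, j · j · j · j) + h(h(j, l, l), j + j + l, h(j, j, j))
Order the arguments:  h(h(j, l, l), j + j + l, h(j, j, j)) + h(j · j, j · j · l, j · j · j · j)

Answer: h(h(j, l, l), j + j + l, h(j, j, j)) + h(j · j, j · j · l, j · j · j · j)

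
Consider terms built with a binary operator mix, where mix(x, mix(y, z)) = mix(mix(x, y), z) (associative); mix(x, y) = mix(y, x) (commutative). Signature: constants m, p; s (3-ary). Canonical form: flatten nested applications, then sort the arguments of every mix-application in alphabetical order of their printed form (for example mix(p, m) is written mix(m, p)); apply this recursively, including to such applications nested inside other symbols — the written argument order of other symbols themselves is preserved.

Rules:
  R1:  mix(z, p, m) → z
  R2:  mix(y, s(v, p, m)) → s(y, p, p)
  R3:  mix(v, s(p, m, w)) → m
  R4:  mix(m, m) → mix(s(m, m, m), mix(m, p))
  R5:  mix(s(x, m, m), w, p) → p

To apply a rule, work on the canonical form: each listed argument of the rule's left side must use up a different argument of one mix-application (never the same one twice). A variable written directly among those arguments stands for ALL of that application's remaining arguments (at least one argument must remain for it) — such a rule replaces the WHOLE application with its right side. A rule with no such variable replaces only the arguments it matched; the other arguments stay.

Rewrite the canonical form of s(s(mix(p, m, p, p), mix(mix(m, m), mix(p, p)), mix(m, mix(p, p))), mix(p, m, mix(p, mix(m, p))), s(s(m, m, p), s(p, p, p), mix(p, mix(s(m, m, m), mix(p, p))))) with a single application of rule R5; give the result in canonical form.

Answer: s(s(mix(m, p, p, p), mix(m, m, p, p), mix(m, p, p)), mix(m, m, p, p, p), s(s(m, m, p), s(p, p, p), p))

Derivation:
Canonical form:  s(s(mix(m, p, p, p), mix(m, m, p, p), mix(m, p, p)), mix(m, m, p, p, p), s(s(m, m, p), s(p, p, p), mix(p, p, p, s(m, m, m))))
Apply R5:  consuming p, s(m, m, m);  w := mix(p, p), x := m
The variable takes the whole remainder — replace the entire application.
Result:  s(s(mix(m, p, p, p), mix(m, m, p, p), mix(m, p, p)), mix(m, m, p, p, p), s(s(m, m, p), s(p, p, p), p))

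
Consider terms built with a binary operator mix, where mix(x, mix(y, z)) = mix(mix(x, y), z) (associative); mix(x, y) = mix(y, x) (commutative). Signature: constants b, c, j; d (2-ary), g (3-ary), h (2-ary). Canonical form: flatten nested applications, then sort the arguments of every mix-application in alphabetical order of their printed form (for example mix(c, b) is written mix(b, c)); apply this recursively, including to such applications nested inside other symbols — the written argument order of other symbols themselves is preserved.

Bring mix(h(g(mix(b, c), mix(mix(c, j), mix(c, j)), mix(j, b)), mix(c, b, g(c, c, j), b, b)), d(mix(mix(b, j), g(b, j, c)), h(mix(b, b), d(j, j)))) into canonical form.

Answer: mix(d(mix(b, g(b, j, c), j), h(mix(b, b), d(j, j))), h(g(mix(b, c), mix(c, c, j, j), mix(b, j)), mix(b, b, b, c, g(c, c, j))))

Derivation:
Simplify inside:  h(g(mix(b, c), mix(mix(c, j), mix(c, j)), mix(j, b)), mix(c, b, g(c, c, j), b, b))  →  h(g(mix(b, c), mix(c, c, j, j), mix(b, j)), mix(b, b, b, c, g(c, c, j)))
Inside:  d(mix(mix(b, j), g(b, j, c)), h(mix(b, b), d(j, j)))  →  d(mix(b, g(b, j, c), j), h(mix(b, b), d(j, j)))
Sort arguments:  mix(d(mix(b, g(b, j, c), j), h(mix(b, b), d(j, j))), h(g(mix(b, c), mix(c, c, j, j), mix(b, j)), mix(b, b, b, c, g(c, c, j))))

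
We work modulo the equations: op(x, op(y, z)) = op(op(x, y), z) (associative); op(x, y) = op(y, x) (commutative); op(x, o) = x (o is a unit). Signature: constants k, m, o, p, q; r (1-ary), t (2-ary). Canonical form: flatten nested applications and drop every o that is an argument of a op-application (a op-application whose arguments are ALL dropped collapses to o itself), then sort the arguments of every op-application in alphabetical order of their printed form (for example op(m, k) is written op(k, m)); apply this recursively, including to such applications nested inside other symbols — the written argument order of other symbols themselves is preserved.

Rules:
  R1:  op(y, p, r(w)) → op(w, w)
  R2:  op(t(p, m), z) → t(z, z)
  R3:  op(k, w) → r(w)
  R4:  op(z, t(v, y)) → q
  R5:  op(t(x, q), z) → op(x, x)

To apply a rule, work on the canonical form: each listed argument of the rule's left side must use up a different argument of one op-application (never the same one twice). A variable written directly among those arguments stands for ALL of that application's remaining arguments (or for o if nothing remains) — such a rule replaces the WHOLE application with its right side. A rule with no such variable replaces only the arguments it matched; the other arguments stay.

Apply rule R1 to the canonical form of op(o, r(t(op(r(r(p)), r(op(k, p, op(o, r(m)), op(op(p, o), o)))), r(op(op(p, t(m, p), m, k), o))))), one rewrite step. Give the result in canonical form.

Canonical form:  r(t(op(r(op(k, p, p, r(m))), r(r(p))), r(op(k, m, p, t(m, p)))))
Match R1:  consume p, r(m);  w := m, y := op(k, p)
The extension variable absorbs all remaining arguments, so the whole application is rewritten.
New term:  r(t(op(r(op(m, m)), r(r(p))), r(op(k, m, p, t(m, p)))))

Answer: r(t(op(r(op(m, m)), r(r(p))), r(op(k, m, p, t(m, p)))))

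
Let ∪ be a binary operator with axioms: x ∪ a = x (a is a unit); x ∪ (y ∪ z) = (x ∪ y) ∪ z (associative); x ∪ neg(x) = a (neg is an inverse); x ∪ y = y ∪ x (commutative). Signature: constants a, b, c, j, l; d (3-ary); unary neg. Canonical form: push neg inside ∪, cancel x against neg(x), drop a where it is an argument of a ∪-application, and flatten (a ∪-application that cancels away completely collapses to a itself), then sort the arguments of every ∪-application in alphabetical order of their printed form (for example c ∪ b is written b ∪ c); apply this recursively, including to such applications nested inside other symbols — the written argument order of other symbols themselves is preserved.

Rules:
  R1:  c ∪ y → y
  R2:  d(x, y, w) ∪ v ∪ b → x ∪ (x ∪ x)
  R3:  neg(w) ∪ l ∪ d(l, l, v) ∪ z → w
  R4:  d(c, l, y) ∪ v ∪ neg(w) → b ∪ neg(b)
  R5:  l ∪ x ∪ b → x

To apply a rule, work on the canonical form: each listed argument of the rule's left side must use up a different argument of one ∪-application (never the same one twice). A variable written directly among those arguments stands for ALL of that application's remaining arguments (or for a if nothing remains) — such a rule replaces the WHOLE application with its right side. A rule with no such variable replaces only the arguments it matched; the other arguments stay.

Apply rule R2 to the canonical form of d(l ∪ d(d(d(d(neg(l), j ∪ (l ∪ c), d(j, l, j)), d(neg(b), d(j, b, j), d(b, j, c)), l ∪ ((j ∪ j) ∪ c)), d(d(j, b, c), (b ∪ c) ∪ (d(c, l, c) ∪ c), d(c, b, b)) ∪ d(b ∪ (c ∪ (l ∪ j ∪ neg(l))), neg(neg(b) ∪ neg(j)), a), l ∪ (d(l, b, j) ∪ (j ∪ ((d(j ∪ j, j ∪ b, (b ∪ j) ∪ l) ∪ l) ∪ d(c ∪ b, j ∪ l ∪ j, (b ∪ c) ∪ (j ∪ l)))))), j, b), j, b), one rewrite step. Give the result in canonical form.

Canonical form:  d(d(d(d(d(neg(l), c ∪ j ∪ l, d(j, l, j)), d(neg(b), d(j, b, j), d(b, j, c)), c ∪ j ∪ j ∪ l), d(b ∪ c ∪ j, b ∪ j, a) ∪ d(d(j, b, c), b ∪ c ∪ c ∪ d(c, l, c), d(c, b, b)), d(b ∪ c, j ∪ j ∪ l, b ∪ c ∪ j ∪ l) ∪ d(j ∪ j, b ∪ j, b ∪ j ∪ l) ∪ d(l, b, j) ∪ j ∪ l ∪ l), j, b) ∪ l, j, b)
Match R2:  consume b, d(c, l, c);  v := c ∪ c, w := c, x := c, y := l
Every leftover argument binds to the variable; the entire application is replaced.
Giving:  d(d(d(d(d(neg(l), c ∪ j ∪ l, d(j, l, j)), d(neg(b), d(j, b, j), d(b, j, c)), c ∪ j ∪ j ∪ l), d(b ∪ c ∪ j, b ∪ j, a) ∪ d(d(j, b, c), c ∪ c ∪ c, d(c, b, b)), d(b ∪ c, j ∪ j ∪ l, b ∪ c ∪ j ∪ l) ∪ d(j ∪ j, b ∪ j, b ∪ j ∪ l) ∪ d(l, b, j) ∪ j ∪ l ∪ l), j, b) ∪ l, j, b)

Answer: d(d(d(d(d(neg(l), c ∪ j ∪ l, d(j, l, j)), d(neg(b), d(j, b, j), d(b, j, c)), c ∪ j ∪ j ∪ l), d(b ∪ c ∪ j, b ∪ j, a) ∪ d(d(j, b, c), c ∪ c ∪ c, d(c, b, b)), d(b ∪ c, j ∪ j ∪ l, b ∪ c ∪ j ∪ l) ∪ d(j ∪ j, b ∪ j, b ∪ j ∪ l) ∪ d(l, b, j) ∪ j ∪ l ∪ l), j, b) ∪ l, j, b)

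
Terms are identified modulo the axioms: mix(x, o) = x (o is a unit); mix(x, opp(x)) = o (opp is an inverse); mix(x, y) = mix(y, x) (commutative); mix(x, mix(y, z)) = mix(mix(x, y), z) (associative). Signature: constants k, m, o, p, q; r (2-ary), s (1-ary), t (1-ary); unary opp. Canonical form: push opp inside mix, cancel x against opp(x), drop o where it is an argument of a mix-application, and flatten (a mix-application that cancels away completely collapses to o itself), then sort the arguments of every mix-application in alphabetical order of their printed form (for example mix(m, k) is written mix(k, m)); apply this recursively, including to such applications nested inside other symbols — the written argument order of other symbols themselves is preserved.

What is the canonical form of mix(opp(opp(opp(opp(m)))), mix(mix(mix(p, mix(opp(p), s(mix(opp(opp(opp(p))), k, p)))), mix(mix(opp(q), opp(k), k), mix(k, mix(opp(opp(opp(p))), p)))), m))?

Push opp inside:  distribute opp over mix and collapse double opp
Cancel inverse pairs:  p cancels
Collect terms:  mix(m, m, s(k), opp(q), k)
Sort arguments:  mix(k, m, m, opp(q), s(k))

Answer: mix(k, m, m, opp(q), s(k))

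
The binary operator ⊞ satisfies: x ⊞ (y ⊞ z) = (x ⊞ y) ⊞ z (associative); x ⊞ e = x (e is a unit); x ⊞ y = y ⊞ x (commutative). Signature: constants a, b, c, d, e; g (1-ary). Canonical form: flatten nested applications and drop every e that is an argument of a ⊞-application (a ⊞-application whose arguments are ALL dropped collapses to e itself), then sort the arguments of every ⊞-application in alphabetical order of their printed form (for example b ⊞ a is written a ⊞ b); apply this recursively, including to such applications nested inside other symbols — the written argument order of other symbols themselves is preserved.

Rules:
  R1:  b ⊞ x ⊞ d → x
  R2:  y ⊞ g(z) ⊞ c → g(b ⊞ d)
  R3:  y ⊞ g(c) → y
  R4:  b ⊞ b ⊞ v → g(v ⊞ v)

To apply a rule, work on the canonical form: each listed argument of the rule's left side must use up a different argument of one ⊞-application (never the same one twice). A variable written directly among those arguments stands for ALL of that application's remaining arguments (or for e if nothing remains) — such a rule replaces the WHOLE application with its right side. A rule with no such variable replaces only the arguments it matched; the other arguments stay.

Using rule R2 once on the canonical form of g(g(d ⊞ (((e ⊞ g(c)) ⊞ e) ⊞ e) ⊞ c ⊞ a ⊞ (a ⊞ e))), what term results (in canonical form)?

Canonical form:  g(g(a ⊞ a ⊞ c ⊞ d ⊞ g(c)))
Apply R2:  consuming c, g(c);  y := a ⊞ a ⊞ d, z := c
The variable takes the whole remainder — replace the entire application.
New term:  g(g(g(b ⊞ d)))

Answer: g(g(g(b ⊞ d)))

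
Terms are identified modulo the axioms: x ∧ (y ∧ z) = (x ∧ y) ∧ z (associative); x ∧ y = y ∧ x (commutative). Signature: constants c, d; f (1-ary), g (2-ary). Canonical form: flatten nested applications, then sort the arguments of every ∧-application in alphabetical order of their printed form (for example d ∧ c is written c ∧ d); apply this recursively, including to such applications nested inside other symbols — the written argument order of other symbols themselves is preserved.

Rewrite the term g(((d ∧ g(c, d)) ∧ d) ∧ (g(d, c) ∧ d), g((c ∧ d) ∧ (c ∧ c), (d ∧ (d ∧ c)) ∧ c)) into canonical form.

Focus inside:  ((d ∧ g(c, d)) ∧ d) ∧ (g(d, c) ∧ d)
Flatten:  d ∧ g(c, d) ∧ d ∧ g(d, c) ∧ d
Sort:  d ∧ d ∧ d ∧ g(c, d) ∧ g(d, c)
Put back:  g(d ∧ d ∧ d ∧ g(c, d) ∧ g(d, c), g(c ∧ c ∧ c ∧ d, c ∧ c ∧ d ∧ d))

Answer: g(d ∧ d ∧ d ∧ g(c, d) ∧ g(d, c), g(c ∧ c ∧ c ∧ d, c ∧ c ∧ d ∧ d))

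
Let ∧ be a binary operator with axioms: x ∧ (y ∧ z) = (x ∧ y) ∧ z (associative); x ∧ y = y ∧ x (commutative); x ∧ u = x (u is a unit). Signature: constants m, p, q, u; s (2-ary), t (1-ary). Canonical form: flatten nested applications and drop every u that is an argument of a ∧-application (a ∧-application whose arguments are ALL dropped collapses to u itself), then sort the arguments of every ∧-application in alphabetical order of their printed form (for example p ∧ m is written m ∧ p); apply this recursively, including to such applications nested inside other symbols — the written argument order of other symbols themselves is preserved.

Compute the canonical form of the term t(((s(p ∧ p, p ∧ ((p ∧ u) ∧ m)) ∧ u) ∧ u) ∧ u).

Answer: t(s(p ∧ p, m ∧ p ∧ p))

Derivation:
Focus inside:  ((s(p ∧ p, p ∧ ((p ∧ u) ∧ m)) ∧ u) ∧ u) ∧ u
Un-nest:  s(p ∧ p, p ∧ ((p ∧ u) ∧ m)) ∧ u ∧ u ∧ u
Inside:  s(p ∧ p, p ∧ ((p ∧ u) ∧ m))  →  s(p ∧ p, m ∧ p ∧ p)
Unit:  drop u (×3)
Sort:  s(p ∧ p, m ∧ p ∧ p)
Put back:  t(s(p ∧ p, m ∧ p ∧ p))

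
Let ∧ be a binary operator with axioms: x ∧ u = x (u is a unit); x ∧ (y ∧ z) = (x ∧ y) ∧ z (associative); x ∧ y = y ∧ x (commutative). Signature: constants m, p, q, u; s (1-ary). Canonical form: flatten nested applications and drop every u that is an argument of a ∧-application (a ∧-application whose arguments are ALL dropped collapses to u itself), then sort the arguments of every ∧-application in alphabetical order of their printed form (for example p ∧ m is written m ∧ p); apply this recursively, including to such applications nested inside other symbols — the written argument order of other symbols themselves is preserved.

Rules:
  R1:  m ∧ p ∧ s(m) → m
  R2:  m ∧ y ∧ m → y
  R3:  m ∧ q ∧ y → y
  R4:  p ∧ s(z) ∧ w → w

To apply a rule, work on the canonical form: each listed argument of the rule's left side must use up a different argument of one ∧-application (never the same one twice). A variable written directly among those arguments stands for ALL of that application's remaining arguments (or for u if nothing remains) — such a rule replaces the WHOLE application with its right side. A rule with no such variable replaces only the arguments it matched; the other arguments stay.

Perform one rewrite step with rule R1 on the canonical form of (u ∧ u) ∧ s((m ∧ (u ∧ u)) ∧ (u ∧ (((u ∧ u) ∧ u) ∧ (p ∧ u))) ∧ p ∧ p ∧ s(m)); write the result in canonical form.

Answer: s(m ∧ p ∧ p)

Derivation:
Canonical form:  s(m ∧ p ∧ p ∧ p ∧ s(m))
R1 matches:  uses m, p, s(m)
New term:  s(m ∧ p ∧ p)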